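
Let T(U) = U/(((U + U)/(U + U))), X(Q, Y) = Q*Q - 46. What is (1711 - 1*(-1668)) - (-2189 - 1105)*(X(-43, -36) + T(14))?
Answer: 5988577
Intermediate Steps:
X(Q, Y) = -46 + Q² (X(Q, Y) = Q² - 46 = -46 + Q²)
T(U) = U (T(U) = U/(((2*U)/((2*U)))) = U/(((2*U)*(1/(2*U)))) = U/1 = U*1 = U)
(1711 - 1*(-1668)) - (-2189 - 1105)*(X(-43, -36) + T(14)) = (1711 - 1*(-1668)) - (-2189 - 1105)*((-46 + (-43)²) + 14) = (1711 + 1668) - (-3294)*((-46 + 1849) + 14) = 3379 - (-3294)*(1803 + 14) = 3379 - (-3294)*1817 = 3379 - 1*(-5985198) = 3379 + 5985198 = 5988577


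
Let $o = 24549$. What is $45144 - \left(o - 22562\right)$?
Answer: $43157$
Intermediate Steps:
$45144 - \left(o - 22562\right) = 45144 - \left(24549 - 22562\right) = 45144 - 1987 = 43157$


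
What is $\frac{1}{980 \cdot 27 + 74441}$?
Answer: $\frac{1}{100901} \approx 9.9107 \cdot 10^{-6}$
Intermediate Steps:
$\frac{1}{980 \cdot 27 + 74441} = \frac{1}{26460 + 74441} = \frac{1}{100901}$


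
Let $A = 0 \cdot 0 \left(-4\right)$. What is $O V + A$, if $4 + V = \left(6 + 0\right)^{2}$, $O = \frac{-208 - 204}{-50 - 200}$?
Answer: $\frac{6592}{125} \approx 52.736$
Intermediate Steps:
$A = 0$ ($A = 0 \left(-4\right) = 0$)
$O = \frac{206}{125}$ ($O = - \frac{412}{-250} = \left(-412\right) \left(- \frac{1}{250}\right) = \frac{206}{125} \approx 1.648$)
$V = 32$ ($V = -4 + \left(6 + 0\right)^{2} = -4 + 6^{2} = -4 + 36 = 32$)
$O V + A = \frac{206}{125} \cdot 32 + 0 = \frac{6592}{125} + 0 = \frac{6592}{125}$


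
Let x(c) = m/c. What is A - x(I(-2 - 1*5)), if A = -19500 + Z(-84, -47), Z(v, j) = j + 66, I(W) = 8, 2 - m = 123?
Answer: -155727/8 ≈ -19466.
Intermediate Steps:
m = -121 (m = 2 - 1*123 = 2 - 123 = -121)
Z(v, j) = 66 + j
x(c) = -121/c
A = -19481 (A = -19500 + (66 - 47) = -19500 + 19 = -19481)
A - x(I(-2 - 1*5)) = -19481 - (-121)/8 = -19481 - 1*(-121/8) = -19481 + 121/8 = -155727/8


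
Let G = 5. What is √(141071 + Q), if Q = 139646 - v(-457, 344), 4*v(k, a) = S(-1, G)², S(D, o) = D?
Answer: 3*√124763/2 ≈ 529.83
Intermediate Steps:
v(k, a) = ¼ (v(k, a) = (¼)*(-1)² = (¼)*1 = ¼)
Q = 558583/4 (Q = 139646 - 1*¼ = 139646 - ¼ = 558583/4 ≈ 1.3965e+5)
√(141071 + Q) = √(141071 + 558583/4) = √(1122867/4) = 3*√124763/2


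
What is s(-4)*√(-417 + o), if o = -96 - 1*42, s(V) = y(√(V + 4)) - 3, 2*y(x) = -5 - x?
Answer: -11*I*√555/2 ≈ -129.57*I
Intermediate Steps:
y(x) = -5/2 - x/2 (y(x) = (-5 - x)/2 = -5/2 - x/2)
s(V) = -11/2 - √(4 + V)/2 (s(V) = (-5/2 - √(V + 4)/2) - 3 = (-5/2 - √(4 + V)/2) - 3 = -11/2 - √(4 + V)/2)
o = -138 (o = -96 - 42 = -138)
s(-4)*√(-417 + o) = (-11/2 - √(4 - 4)/2)*√(-417 - 138) = (-11/2 - √0/2)*√(-555) = (-11/2 - ½*0)*(I*√555) = (-11/2 + 0)*(I*√555) = -11*I*√555/2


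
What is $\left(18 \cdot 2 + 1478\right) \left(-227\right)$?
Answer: $-343678$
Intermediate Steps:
$\left(18 \cdot 2 + 1478\right) \left(-227\right) = \left(36 + 1478\right) \left(-227\right) = 1514 \left(-227\right) = -343678$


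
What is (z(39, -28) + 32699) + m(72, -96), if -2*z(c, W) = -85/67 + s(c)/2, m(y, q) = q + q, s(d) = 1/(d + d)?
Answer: 679539521/20904 ≈ 32508.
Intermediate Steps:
s(d) = 1/(2*d)
m(y, q) = 2*q
z(c, W) = 85/134 - 1/(8*c) (z(c, W) = -(-85/67 + (1/(2*c))/2)/2 = -(-85*1/67 + (1/(2*c))*(½))/2 = -(-85/67 + 1/(4*c))/2 = 85/134 - 1/(8*c))
(z(39, -28) + 32699) + m(72, -96) = ((1/536)*(-67 + 340*39)/39 + 32699) + 2*(-96) = ((1/536)*(1/39)*(-67 + 13260) + 32699) - 192 = ((1/536)*(1/39)*13193 + 32699) - 192 = (13193/20904 + 32699) - 192 = 683553089/20904 - 192 = 679539521/20904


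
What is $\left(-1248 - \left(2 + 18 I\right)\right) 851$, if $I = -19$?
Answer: $-772708$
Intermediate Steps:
$\left(-1248 - \left(2 + 18 I\right)\right) 851 = \left(-1248 - -340\right) 851 = \left(-1248 + \left(342 - 2\right)\right) 851 = \left(-1248 + 340\right) 851 = \left(-908\right) 851 = -772708$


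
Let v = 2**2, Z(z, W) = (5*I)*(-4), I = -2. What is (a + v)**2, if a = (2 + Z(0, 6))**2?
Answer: 3125824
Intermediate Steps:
Z(z, W) = 40 (Z(z, W) = (5*(-2))*(-4) = -10*(-4) = 40)
v = 4
a = 1764 (a = (2 + 40)**2 = 42**2 = 1764)
(a + v)**2 = (1764 + 4)**2 = 1768**2 = 3125824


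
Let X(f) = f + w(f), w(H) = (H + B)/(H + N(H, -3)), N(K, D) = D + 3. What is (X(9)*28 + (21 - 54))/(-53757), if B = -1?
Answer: -2195/483813 ≈ -0.0045369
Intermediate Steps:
N(K, D) = 3 + D
w(H) = (-1 + H)/H (w(H) = (H - 1)/(H + (3 - 3)) = (-1 + H)/(H + 0) = (-1 + H)/H)
X(f) = f + (-1 + f)/f
(X(9)*28 + (21 - 54))/(-53757) = ((1 + 9 - 1/9)*28 + (21 - 54))/(-53757) = ((1 + 9 - 1*⅑)*28 - 33)*(-1/53757) = ((1 + 9 - ⅑)*28 - 33)*(-1/53757) = ((89/9)*28 - 33)*(-1/53757) = (2492/9 - 33)*(-1/53757) = (2195/9)*(-1/53757) = -2195/483813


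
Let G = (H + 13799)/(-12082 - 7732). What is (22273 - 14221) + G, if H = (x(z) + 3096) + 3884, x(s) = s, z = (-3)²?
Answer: 79760770/9907 ≈ 8051.0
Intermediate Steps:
z = 9
H = 6989 (H = (9 + 3096) + 3884 = 3105 + 3884 = 6989)
G = -10394/9907 (G = (6989 + 13799)/(-12082 - 7732) = 20788/(-19814) = 20788*(-1/19814) = -10394/9907 ≈ -1.0492)
(22273 - 14221) + G = (22273 - 14221) - 10394/9907 = 8052 - 10394/9907 = 79760770/9907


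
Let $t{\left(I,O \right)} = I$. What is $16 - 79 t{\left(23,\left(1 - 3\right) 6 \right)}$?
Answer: $-1801$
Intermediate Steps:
$16 - 79 t{\left(23,\left(1 - 3\right) 6 \right)} = 16 - 1817 = -1801$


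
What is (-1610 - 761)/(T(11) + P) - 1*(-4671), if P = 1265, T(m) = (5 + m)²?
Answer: 7102220/1521 ≈ 4669.4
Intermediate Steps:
(-1610 - 761)/(T(11) + P) - 1*(-4671) = (-1610 - 761)/((5 + 11)² + 1265) - 1*(-4671) = -2371/(16² + 1265) + 4671 = -2371/(256 + 1265) + 4671 = -2371/1521 + 4671 = 7102220/1521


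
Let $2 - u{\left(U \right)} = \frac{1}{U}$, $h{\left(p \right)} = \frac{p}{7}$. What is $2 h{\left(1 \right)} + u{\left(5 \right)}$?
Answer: $\frac{73}{35} \approx 2.0857$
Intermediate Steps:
$h{\left(p \right)} = \frac{p}{7}$ ($h{\left(p \right)} = p \frac{1}{7} = \frac{p}{7}$)
$u{\left(U \right)} = 2 - \frac{1}{U}$
$2 h{\left(1 \right)} + u{\left(5 \right)} = 2 \cdot \frac{1}{7} \cdot 1 + \left(2 - \frac{1}{5}\right) = 2 \cdot \frac{1}{7} + \left(2 - \frac{1}{5}\right) = \frac{2}{7} + \left(2 - \frac{1}{5}\right) = \frac{2}{7} + \frac{9}{5} = \frac{73}{35}$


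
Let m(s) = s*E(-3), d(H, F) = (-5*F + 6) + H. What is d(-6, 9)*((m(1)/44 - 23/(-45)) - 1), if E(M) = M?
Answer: 1103/44 ≈ 25.068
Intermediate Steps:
d(H, F) = 6 + H - 5*F (d(H, F) = (6 - 5*F) + H = 6 + H - 5*F)
m(s) = -3*s (m(s) = s*(-3) = -3*s)
d(-6, 9)*((m(1)/44 - 23/(-45)) - 1) = (6 - 6 - 5*9)*((-3*1/44 - 23/(-45)) - 1) = (6 - 6 - 45)*((-3*1/44 - 23*(-1/45)) - 1) = -45*((-3/44 + 23/45) - 1) = -45*(877/1980 - 1) = -45*(-1103/1980) = 1103/44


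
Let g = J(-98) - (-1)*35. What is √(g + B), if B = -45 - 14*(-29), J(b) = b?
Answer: √298 ≈ 17.263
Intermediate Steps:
g = -63 (g = -98 - (-1)*35 = -98 - 1*(-35) = -98 + 35 = -63)
B = 361 (B = -45 + 406 = 361)
√(g + B) = √(-63 + 361) = √298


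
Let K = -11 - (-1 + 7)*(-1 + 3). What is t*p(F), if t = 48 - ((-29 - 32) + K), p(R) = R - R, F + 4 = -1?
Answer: 0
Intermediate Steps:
F = -5 (F = -4 - 1 = -5)
p(R) = 0
K = -23 (K = -11 - 6*2 = -11 - 1*12 = -11 - 12 = -23)
t = 132 (t = 48 - ((-29 - 32) - 23) = 48 - (-61 - 23) = 48 - 1*(-84) = 48 + 84 = 132)
t*p(F) = 132*0 = 0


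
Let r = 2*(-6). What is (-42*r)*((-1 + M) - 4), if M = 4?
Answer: -504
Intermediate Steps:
r = -12
(-42*r)*((-1 + M) - 4) = (-42*(-12))*((-1 + 4) - 4) = 504*(3 - 4) = 504*(-1) = -504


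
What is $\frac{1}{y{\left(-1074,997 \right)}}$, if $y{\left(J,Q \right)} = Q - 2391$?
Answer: $- \frac{1}{1394} \approx -0.00071736$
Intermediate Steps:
$y{\left(J,Q \right)} = -2391 + Q$
$\frac{1}{y{\left(-1074,997 \right)}} = \frac{1}{-2391 + 997} = \frac{1}{-1394} = - \frac{1}{1394}$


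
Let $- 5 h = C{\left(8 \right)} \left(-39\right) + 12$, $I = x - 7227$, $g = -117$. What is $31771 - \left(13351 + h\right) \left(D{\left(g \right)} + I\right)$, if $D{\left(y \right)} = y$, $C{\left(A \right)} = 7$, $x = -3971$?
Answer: $151688979$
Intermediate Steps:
$I = -11198$ ($I = -3971 - 7227 = -11198$)
$h = \frac{261}{5}$ ($h = - \frac{7 \left(-39\right) + 12}{5} = - \frac{-273 + 12}{5} = \left(- \frac{1}{5}\right) \left(-261\right) = \frac{261}{5} \approx 52.2$)
$31771 - \left(13351 + h\right) \left(D{\left(g \right)} + I\right) = 31771 - \left(13351 + \frac{261}{5}\right) \left(-117 - 11198\right) = 31771 - \frac{67016}{5} \left(-11315\right) = 31771 - -151657208 = 31771 + 151657208 = 151688979$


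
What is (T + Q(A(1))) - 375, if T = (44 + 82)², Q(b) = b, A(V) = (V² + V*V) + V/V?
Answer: 15504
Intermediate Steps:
A(V) = 1 + 2*V² (A(V) = (V² + V²) + 1 = 2*V² + 1 = 1 + 2*V²)
T = 15876 (T = 126² = 15876)
(T + Q(A(1))) - 375 = (15876 + (1 + 2*1²)) - 375 = (15876 + (1 + 2*1)) - 375 = (15876 + (1 + 2)) - 375 = (15876 + 3) - 375 = 15879 - 375 = 15504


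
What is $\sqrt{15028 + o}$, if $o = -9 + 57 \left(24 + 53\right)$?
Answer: $4 \sqrt{1213} \approx 139.31$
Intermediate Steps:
$o = 4380$ ($o = -9 + 57 \cdot 77 = -9 + 4389 = 4380$)
$\sqrt{15028 + o} = \sqrt{15028 + 4380} = \sqrt{19408} = 4 \sqrt{1213}$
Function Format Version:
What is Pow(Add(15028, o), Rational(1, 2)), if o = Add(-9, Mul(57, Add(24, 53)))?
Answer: Mul(4, Pow(1213, Rational(1, 2))) ≈ 139.31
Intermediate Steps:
o = 4380 (o = Add(-9, Mul(57, 77)) = Add(-9, 4389) = 4380)
Pow(Add(15028, o), Rational(1, 2)) = Pow(Add(15028, 4380), Rational(1, 2)) = Pow(19408, Rational(1, 2)) = Mul(4, Pow(1213, Rational(1, 2)))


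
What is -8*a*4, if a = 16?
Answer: -512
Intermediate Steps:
-8*a*4 = -8*16*4 = -128*4 = -512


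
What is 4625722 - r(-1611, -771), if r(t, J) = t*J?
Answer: 3383641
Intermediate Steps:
r(t, J) = J*t
4625722 - r(-1611, -771) = 4625722 - (-771)*(-1611) = 4625722 - 1*1242081 = 4625722 - 1242081 = 3383641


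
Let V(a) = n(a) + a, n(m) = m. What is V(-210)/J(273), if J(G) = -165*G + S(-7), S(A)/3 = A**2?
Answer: 10/1069 ≈ 0.0093545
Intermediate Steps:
S(A) = 3*A**2
V(a) = 2*a (V(a) = a + a = 2*a)
J(G) = 147 - 165*G (J(G) = -165*G + 3*(-7)**2 = -165*G + 3*49 = -165*G + 147 = 147 - 165*G)
V(-210)/J(273) = (2*(-210))/(147 - 165*273) = -420/(147 - 45045) = -420/(-44898) = -420*(-1/44898) = 10/1069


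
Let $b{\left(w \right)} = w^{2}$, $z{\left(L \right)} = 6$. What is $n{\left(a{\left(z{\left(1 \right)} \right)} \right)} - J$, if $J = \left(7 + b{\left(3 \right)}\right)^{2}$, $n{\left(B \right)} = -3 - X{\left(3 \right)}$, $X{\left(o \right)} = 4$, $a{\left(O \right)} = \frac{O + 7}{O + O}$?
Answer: $-263$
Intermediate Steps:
$a{\left(O \right)} = \frac{7 + O}{2 O}$
$n{\left(B \right)} = -7$ ($n{\left(B \right)} = -3 - 4 = -7$)
$J = 256$ ($J = \left(7 + 3^{2}\right)^{2} = \left(7 + 9\right)^{2} = 16^{2} = 256$)
$n{\left(a{\left(z{\left(1 \right)} \right)} \right)} - J = -7 - 256 = -263$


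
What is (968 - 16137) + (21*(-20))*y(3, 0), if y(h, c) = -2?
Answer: -14329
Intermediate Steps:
(968 - 16137) + (21*(-20))*y(3, 0) = (968 - 16137) + (21*(-20))*(-2) = -15169 - 420*(-2) = -15169 + 840 = -14329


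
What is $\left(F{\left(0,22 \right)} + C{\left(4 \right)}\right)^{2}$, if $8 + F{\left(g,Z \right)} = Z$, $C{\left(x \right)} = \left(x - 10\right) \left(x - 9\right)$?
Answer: $1936$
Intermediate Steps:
$C{\left(x \right)} = \left(-10 + x\right) \left(-9 + x\right)$
$F{\left(g,Z \right)} = -8 + Z$
$\left(F{\left(0,22 \right)} + C{\left(4 \right)}\right)^{2} = \left(\left(-8 + 22\right) + \left(90 + 4^{2} - 76\right)\right)^{2} = \left(14 + \left(90 + 16 - 76\right)\right)^{2} = \left(14 + 30\right)^{2} = 44^{2} = 1936$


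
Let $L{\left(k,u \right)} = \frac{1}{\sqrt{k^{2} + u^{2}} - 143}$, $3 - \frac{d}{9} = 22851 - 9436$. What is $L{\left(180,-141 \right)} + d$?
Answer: $- \frac{3842376913}{31832} + \frac{3 \sqrt{5809}}{31832} \approx -1.2071 \cdot 10^{5}$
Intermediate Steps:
$d = -120708$ ($d = 27 - 9 \left(22851 - 9436\right) = 27 - 120735 = -120708$)
$L{\left(k,u \right)} = \frac{1}{-143 + \sqrt{k^{2} + u^{2}}}$
$L{\left(180,-141 \right)} + d = \frac{1}{-143 + \sqrt{180^{2} + \left(-141\right)^{2}}} - 120708 = \frac{1}{-143 + \sqrt{32400 + 19881}} - 120708 = \frac{1}{-143 + \sqrt{52281}} - 120708 = \frac{1}{-143 + 3 \sqrt{5809}} - 120708 = -120708 + \frac{1}{-143 + 3 \sqrt{5809}}$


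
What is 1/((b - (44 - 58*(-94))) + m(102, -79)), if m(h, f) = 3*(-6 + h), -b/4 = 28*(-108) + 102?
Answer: 1/6480 ≈ 0.00015432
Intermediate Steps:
b = 11688 (b = -4*(28*(-108) + 102) = -4*(-3024 + 102) = -4*(-2922) = 11688)
m(h, f) = -18 + 3*h
1/((b - (44 - 58*(-94))) + m(102, -79)) = 1/((11688 - (44 - 58*(-94))) + (-18 + 3*102)) = 1/((11688 - (44 + 5452)) + (-18 + 306)) = 1/((11688 - 1*5496) + 288) = 1/((11688 - 5496) + 288) = 1/(6192 + 288) = 1/6480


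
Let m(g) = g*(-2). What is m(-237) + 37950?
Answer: 38424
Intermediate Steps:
m(g) = -2*g
m(-237) + 37950 = -2*(-237) + 37950 = 474 + 37950 = 38424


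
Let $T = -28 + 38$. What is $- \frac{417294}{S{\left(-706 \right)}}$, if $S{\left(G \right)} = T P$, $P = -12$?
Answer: $\frac{69549}{20} \approx 3477.4$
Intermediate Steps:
$T = 10$
$S{\left(G \right)} = -120$ ($S{\left(G \right)} = 10 \left(-12\right) = -120$)
$- \frac{417294}{S{\left(-706 \right)}} = - \frac{417294}{-120} = \left(-417294\right) \left(- \frac{1}{120}\right) = \frac{69549}{20}$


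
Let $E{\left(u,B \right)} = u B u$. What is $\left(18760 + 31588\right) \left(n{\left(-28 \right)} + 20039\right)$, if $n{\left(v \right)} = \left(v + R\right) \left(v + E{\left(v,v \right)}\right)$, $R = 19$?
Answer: $10968764932$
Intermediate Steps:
$E{\left(u,B \right)} = B u^{2}$ ($E{\left(u,B \right)} = B u u = B u^{2}$)
$n{\left(v \right)} = \left(19 + v\right) \left(v + v^{3}\right)$ ($n{\left(v \right)} = \left(v + 19\right) \left(v + v v^{2}\right) = \left(19 + v\right) \left(v + v^{3}\right)$)
$\left(18760 + 31588\right) \left(n{\left(-28 \right)} + 20039\right) = \left(18760 + 31588\right) \left(- 28 \left(19 - 28 + \left(-28\right)^{3} + 19 \left(-28\right)^{2}\right) + 20039\right) = 50348 \left(- 28 \left(19 - 28 - 21952 + 19 \cdot 784\right) + 20039\right) = 50348 \left(- 28 \left(19 - 28 - 21952 + 14896\right) + 20039\right) = 50348 \left(\left(-28\right) \left(-7065\right) + 20039\right) = 50348 \left(197820 + 20039\right) = 50348 \cdot 217859 = 10968764932$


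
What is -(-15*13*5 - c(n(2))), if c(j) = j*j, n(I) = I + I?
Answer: 991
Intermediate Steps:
n(I) = 2*I
c(j) = j²
-(-15*13*5 - c(n(2))) = -(-15*13*5 - (2*2)²) = -(-195*5 - 1*4²) = -(-975 - 1*16) = -(-975 - 16) = -1*(-991) = 991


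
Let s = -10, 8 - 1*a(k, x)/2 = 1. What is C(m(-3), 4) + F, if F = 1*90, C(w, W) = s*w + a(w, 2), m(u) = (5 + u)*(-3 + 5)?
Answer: 64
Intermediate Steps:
a(k, x) = 14 (a(k, x) = 16 - 2*1 = 16 - 2 = 14)
m(u) = 10 + 2*u (m(u) = (5 + u)*2 = 10 + 2*u)
C(w, W) = 14 - 10*w (C(w, W) = -10*w + 14 = 14 - 10*w)
F = 90
C(m(-3), 4) + F = (14 - 10*(10 + 2*(-3))) + 90 = (14 - 10*(10 - 6)) + 90 = (14 - 10*4) + 90 = (14 - 40) + 90 = -26 + 90 = 64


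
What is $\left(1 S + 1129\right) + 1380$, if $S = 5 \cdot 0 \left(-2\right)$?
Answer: $2509$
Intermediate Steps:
$S = 0$ ($S = 0 \left(-2\right) = 0$)
$\left(1 S + 1129\right) + 1380 = \left(1 \cdot 0 + 1129\right) + 1380 = \left(0 + 1129\right) + 1380 = 1129 + 1380 = 2509$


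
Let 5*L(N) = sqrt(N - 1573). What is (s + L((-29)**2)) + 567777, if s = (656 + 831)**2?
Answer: 2778946 + 2*I*sqrt(183)/5 ≈ 2.7789e+6 + 5.4111*I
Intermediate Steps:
L(N) = sqrt(-1573 + N)/5 (L(N) = sqrt(N - 1573)/5 = sqrt(-1573 + N)/5)
s = 2211169 (s = 1487**2 = 2211169)
(s + L((-29)**2)) + 567777 = (2211169 + sqrt(-1573 + (-29)**2)/5) + 567777 = (2211169 + sqrt(-1573 + 841)/5) + 567777 = (2211169 + sqrt(-732)/5) + 567777 = (2211169 + (2*I*sqrt(183))/5) + 567777 = (2211169 + 2*I*sqrt(183)/5) + 567777 = 2778946 + 2*I*sqrt(183)/5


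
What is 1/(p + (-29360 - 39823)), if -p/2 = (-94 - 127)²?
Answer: -1/166865 ≈ -5.9929e-6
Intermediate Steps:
p = -97682 (p = -2*(-94 - 127)² = -2*(-221)² = -2*48841 = -97682)
1/(p + (-29360 - 39823)) = 1/(-97682 + (-29360 - 39823)) = 1/(-97682 - 69183) = 1/(-166865) = -1/166865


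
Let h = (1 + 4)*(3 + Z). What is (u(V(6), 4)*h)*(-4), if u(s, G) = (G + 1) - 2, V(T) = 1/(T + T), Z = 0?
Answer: -180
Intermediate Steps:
V(T) = 1/(2*T)
u(s, G) = -1 + G (u(s, G) = (1 + G) - 2 = -1 + G)
h = 15 (h = (1 + 4)*(3 + 0) = 5*3 = 15)
(u(V(6), 4)*h)*(-4) = ((-1 + 4)*15)*(-4) = (3*15)*(-4) = 45*(-4) = -180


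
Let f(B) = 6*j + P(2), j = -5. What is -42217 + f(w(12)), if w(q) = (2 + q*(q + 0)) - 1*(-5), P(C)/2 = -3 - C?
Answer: -42257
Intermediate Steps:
P(C) = -6 - 2*C (P(C) = 2*(-3 - C) = -6 - 2*C)
w(q) = 7 + q² (w(q) = (2 + q*q) + 5 = (2 + q²) + 5 = 7 + q²)
f(B) = -40 (f(B) = 6*(-5) + (-6 - 2*2) = -30 + (-6 - 4) = -30 - 10 = -40)
-42217 + f(w(12)) = -42217 - 40 = -42257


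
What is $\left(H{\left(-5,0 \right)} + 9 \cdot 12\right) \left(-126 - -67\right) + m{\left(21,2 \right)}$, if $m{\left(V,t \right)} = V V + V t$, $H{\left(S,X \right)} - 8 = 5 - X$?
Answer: $-6656$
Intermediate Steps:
$H{\left(S,X \right)} = 13 - X$ ($H{\left(S,X \right)} = 8 - \left(-5 + X\right) = 13 - X$)
$m{\left(V,t \right)} = V^{2} + V t$
$\left(H{\left(-5,0 \right)} + 9 \cdot 12\right) \left(-126 - -67\right) + m{\left(21,2 \right)} = \left(\left(13 - 0\right) + 9 \cdot 12\right) \left(-126 - -67\right) + 21 \left(21 + 2\right) = \left(\left(13 + 0\right) + 108\right) \left(-126 + 67\right) + 21 \cdot 23 = \left(13 + 108\right) \left(-59\right) + 483 = 121 \left(-59\right) + 483 = -7139 + 483 = -6656$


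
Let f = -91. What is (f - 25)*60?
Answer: -6960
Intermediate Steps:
(f - 25)*60 = (-91 - 25)*60 = -116*60 = -6960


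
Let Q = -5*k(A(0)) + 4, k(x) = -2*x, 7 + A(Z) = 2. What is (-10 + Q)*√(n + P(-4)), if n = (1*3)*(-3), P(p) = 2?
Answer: -56*I*√7 ≈ -148.16*I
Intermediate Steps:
A(Z) = -5 (A(Z) = -7 + 2 = -5)
n = -9 (n = 3*(-3) = -9)
Q = -46 (Q = -(-10)*(-5) + 4 = -5*10 + 4 = -50 + 4 = -46)
(-10 + Q)*√(n + P(-4)) = (-10 - 46)*√(-9 + 2) = -56*I*√7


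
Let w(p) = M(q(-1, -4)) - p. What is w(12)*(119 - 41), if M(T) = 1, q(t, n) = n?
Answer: -858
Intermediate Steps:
w(p) = 1 - p
w(12)*(119 - 41) = (1 - 1*12)*(119 - 41) = (1 - 12)*78 = -11*78 = -858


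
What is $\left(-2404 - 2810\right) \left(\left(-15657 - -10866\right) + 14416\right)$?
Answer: $-50184750$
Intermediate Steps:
$\left(-2404 - 2810\right) \left(\left(-15657 - -10866\right) + 14416\right) = - 5214 \left(\left(-15657 + 10866\right) + 14416\right) = - 5214 \left(-4791 + 14416\right) = \left(-5214\right) 9625 = -50184750$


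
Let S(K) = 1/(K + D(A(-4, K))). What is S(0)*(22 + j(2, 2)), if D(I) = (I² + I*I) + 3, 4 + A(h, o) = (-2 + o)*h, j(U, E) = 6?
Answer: ⅘ ≈ 0.80000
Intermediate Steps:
A(h, o) = -4 + h*(-2 + o) (A(h, o) = -4 + (-2 + o)*h = -4 + h*(-2 + o))
D(I) = 3 + 2*I² (D(I) = (I² + I²) + 3 = 2*I² + 3 = 3 + 2*I²)
S(K) = 1/(3 + K + 2*(4 - 4*K)²) (S(K) = 1/(K + (3 + 2*(-4 - 2*(-4) - 4*K)²)) = 1/(K + (3 + 2*(-4 + 8 - 4*K)²)) = 1/(K + (3 + 2*(4 - 4*K)²)) = 1/(3 + K + 2*(4 - 4*K)²))
S(0)*(22 + j(2, 2)) = (22 + 6)/(3 + 0 + 32*(-1 + 0)²) = 28/(3 + 0 + 32*(-1)²) = 28/(3 + 0 + 32*1) = 28/(3 + 0 + 32) = 28/35 = (1/35)*28 = ⅘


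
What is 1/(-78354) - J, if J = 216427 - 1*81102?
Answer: -10603255051/78354 ≈ -1.3533e+5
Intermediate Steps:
J = 135325 (J = 216427 - 81102 = 135325)
1/(-78354) - J = 1/(-78354) - 1*135325 = -1/78354 - 135325 = -10603255051/78354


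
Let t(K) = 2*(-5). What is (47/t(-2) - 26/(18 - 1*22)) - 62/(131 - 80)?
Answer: 149/255 ≈ 0.58431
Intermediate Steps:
t(K) = -10
(47/t(-2) - 26/(18 - 1*22)) - 62/(131 - 80) = (47/(-10) - 26/(18 - 1*22)) - 62/(131 - 80) = (47*(-⅒) - 26/(18 - 22)) - 62/51 = (-47/10 - 26/(-4)) + (1/51)*(-62) = (-47/10 - 26*(-¼)) - 62/51 = (-47/10 + 13/2) - 62/51 = 9/5 - 62/51 = 149/255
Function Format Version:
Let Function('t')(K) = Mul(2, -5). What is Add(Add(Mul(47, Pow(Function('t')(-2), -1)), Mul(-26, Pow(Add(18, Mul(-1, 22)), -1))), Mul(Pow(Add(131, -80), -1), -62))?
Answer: Rational(149, 255) ≈ 0.58431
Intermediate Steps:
Function('t')(K) = -10
Add(Add(Mul(47, Pow(Function('t')(-2), -1)), Mul(-26, Pow(Add(18, Mul(-1, 22)), -1))), Mul(Pow(Add(131, -80), -1), -62)) = Add(Add(Mul(47, Pow(-10, -1)), Mul(-26, Pow(Add(18, Mul(-1, 22)), -1))), Mul(Pow(Add(131, -80), -1), -62)) = Add(Add(Mul(47, Rational(-1, 10)), Mul(-26, Pow(Add(18, -22), -1))), Mul(Pow(51, -1), -62)) = Add(Add(Rational(-47, 10), Mul(-26, Pow(-4, -1))), Mul(Rational(1, 51), -62)) = Add(Add(Rational(-47, 10), Mul(-26, Rational(-1, 4))), Rational(-62, 51)) = Add(Add(Rational(-47, 10), Rational(13, 2)), Rational(-62, 51)) = Add(Rational(9, 5), Rational(-62, 51)) = Rational(149, 255)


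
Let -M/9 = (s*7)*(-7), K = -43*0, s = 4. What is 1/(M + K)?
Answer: 1/1764 ≈ 0.00056689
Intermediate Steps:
K = 0
M = 1764 (M = -9*4*7*(-7) = -252*(-7) = -9*(-196) = 1764)
1/(M + K) = 1/(1764 + 0) = 1/1764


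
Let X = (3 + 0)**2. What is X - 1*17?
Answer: -8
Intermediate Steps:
X = 9 (X = 3**2 = 9)
X - 1*17 = 9 - 1*17 = 9 - 17 = -8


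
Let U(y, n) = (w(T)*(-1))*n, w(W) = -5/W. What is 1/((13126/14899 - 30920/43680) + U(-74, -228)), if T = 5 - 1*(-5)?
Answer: -16269708/1851930047 ≈ -0.0087853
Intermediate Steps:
T = 10 (T = 5 + 5 = 10)
U(y, n) = n/2 (U(y, n) = (-5/10*(-1))*n = (-5*1/10*(-1))*n = (-1/2*(-1))*n = n/2)
1/((13126/14899 - 30920/43680) + U(-74, -228)) = 1/((13126/14899 - 30920/43680) + (1/2)*(-228)) = 1/((13126*(1/14899) - 30920*1/43680) - 114) = 1/((13126/14899 - 773/1092) - 114) = 1/(2816665/16269708 - 114) = 1/(-1851930047/16269708) = -16269708/1851930047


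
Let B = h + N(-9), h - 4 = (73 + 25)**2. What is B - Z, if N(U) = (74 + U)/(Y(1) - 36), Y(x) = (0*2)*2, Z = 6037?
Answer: 128491/36 ≈ 3569.2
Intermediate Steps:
Y(x) = 0 (Y(x) = 0*2 = 0)
N(U) = -37/18 - U/36 (N(U) = (74 + U)/(0 - 36) = (74 + U)/(-36) = (74 + U)*(-1/36) = -37/18 - U/36)
h = 9608 (h = 4 + (73 + 25)**2 = 4 + 98**2 = 4 + 9604 = 9608)
B = 345823/36 (B = 9608 + (-37/18 - 1/36*(-9)) = 9608 + (-37/18 + 1/4) = 9608 - 65/36 = 345823/36 ≈ 9606.2)
B - Z = 345823/36 - 1*6037 = 345823/36 - 6037 = 128491/36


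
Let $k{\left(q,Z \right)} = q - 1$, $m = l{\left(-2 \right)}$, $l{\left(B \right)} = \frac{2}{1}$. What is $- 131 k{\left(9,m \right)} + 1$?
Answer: $-1047$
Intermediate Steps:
$l{\left(B \right)} = 2$ ($l{\left(B \right)} = 2 \cdot 1 = 2$)
$m = 2$
$k{\left(q,Z \right)} = -1 + q$
$- 131 k{\left(9,m \right)} + 1 = - 131 \left(-1 + 9\right) + 1 = \left(-131\right) 8 + 1 = -1048 + 1 = -1047$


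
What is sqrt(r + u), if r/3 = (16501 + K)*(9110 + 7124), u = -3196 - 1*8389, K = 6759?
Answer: sqrt(1132796935) ≈ 33657.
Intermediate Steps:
u = -11585 (u = -3196 - 8389 = -11585)
r = 1132808520 (r = 3*((16501 + 6759)*(9110 + 7124)) = 3*(23260*16234) = 3*377602840 = 1132808520)
sqrt(r + u) = sqrt(1132808520 - 11585) = sqrt(1132796935)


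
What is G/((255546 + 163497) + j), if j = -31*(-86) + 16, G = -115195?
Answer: -23039/84345 ≈ -0.27315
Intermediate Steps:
j = 2682 (j = 2666 + 16 = 2682)
G/((255546 + 163497) + j) = -115195/((255546 + 163497) + 2682) = -115195/(419043 + 2682) = -115195/421725 = -115195*1/421725 = -23039/84345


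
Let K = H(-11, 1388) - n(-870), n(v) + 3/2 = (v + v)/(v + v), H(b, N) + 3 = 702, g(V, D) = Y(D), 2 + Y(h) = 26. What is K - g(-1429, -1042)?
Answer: 1351/2 ≈ 675.50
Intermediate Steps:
Y(h) = 24 (Y(h) = -2 + 26 = 24)
g(V, D) = 24
H(b, N) = 699 (H(b, N) = -3 + 702 = 699)
n(v) = -½ (n(v) = -3/2 + (v + v)/(v + v) = -3/2 + (2*v)/((2*v)) = -3/2 + (2*v)*(1/(2*v)) = -3/2 + 1 = -½)
K = 1399/2 (K = 699 - 1*(-½) = 699 + ½ = 1399/2 ≈ 699.50)
K - g(-1429, -1042) = 1399/2 - 1*24 = 1399/2 - 24 = 1351/2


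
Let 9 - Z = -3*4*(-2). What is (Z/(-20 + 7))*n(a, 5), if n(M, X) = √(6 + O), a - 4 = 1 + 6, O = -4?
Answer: 15*√2/13 ≈ 1.6318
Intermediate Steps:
a = 11 (a = 4 + (1 + 6) = 4 + 7 = 11)
n(M, X) = √2 (n(M, X) = √(6 - 4) = √2)
Z = -15 (Z = 9 - (-3*4)*(-2) = 9 - (-12)*(-2) = 9 - 1*24 = 9 - 24 = -15)
(Z/(-20 + 7))*n(a, 5) = (-15/(-20 + 7))*√2 = (-15/(-13))*√2 = (-1/13*(-15))*√2 = 15*√2/13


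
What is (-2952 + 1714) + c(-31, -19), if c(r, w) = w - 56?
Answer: -1313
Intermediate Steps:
c(r, w) = -56 + w
(-2952 + 1714) + c(-31, -19) = (-2952 + 1714) + (-56 - 19) = -1238 - 75 = -1313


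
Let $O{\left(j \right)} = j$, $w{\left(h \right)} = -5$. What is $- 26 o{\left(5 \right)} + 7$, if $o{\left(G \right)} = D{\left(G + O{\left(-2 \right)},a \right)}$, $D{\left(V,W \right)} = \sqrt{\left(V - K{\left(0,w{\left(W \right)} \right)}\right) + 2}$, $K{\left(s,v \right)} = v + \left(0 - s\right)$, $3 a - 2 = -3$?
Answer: $7 - 26 \sqrt{10} \approx -75.219$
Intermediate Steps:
$a = - \frac{1}{3}$ ($a = \frac{2}{3} + \frac{1}{3} \left(-3\right) = \frac{2}{3} - 1 = - \frac{1}{3} \approx -0.33333$)
$K{\left(s,v \right)} = v - s$
$D{\left(V,W \right)} = \sqrt{7 + V}$ ($D{\left(V,W \right)} = \sqrt{\left(V - \left(-5 - 0\right)\right) + 2} = \sqrt{\left(V - \left(-5 + 0\right)\right) + 2} = \sqrt{\left(V - -5\right) + 2} = \sqrt{\left(V + 5\right) + 2} = \sqrt{\left(5 + V\right) + 2} = \sqrt{7 + V}$)
$o{\left(G \right)} = \sqrt{5 + G}$ ($o{\left(G \right)} = \sqrt{7 + \left(G - 2\right)} = \sqrt{7 + \left(-2 + G\right)} = \sqrt{5 + G}$)
$- 26 o{\left(5 \right)} + 7 = - 26 \sqrt{5 + 5} + 7 = - 26 \sqrt{10} + 7 = 7 - 26 \sqrt{10}$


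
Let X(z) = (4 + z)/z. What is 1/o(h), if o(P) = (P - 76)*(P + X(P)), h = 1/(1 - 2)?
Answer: 1/308 ≈ 0.0032468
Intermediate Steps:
X(z) = (4 + z)/z
h = -1 (h = 1/(-1) = -1)
o(P) = (-76 + P)*(P + (4 + P)/P) (o(P) = (P - 76)*(P + (4 + P)/P) = (-76 + P)*(P + (4 + P)/P))
1/o(h) = 1/(-72 + (-1)**2 - 304/(-1) - 75*(-1)) = 1/(-72 + 1 - 304*(-1) + 75) = 1/(-72 + 1 + 304 + 75) = 1/308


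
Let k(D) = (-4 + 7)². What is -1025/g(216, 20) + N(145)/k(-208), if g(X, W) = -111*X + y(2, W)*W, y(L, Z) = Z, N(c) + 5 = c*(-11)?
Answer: -37712375/212184 ≈ -177.73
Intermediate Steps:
N(c) = -5 - 11*c (N(c) = -5 + c*(-11) = -5 - 11*c)
g(X, W) = W² - 111*X (g(X, W) = -111*X + W*W = -111*X + W² = W² - 111*X)
k(D) = 9 (k(D) = 3² = 9)
-1025/g(216, 20) + N(145)/k(-208) = -1025/(20² - 111*216) + (-5 - 11*145)/9 = -1025/(400 - 23976) + (-5 - 1595)*(⅑) = -1025/(-23576) - 1600*⅑ = -1025*(-1/23576) - 1600/9 = 1025/23576 - 1600/9 = -37712375/212184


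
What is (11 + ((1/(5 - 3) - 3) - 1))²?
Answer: 225/4 ≈ 56.250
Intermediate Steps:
(11 + ((1/(5 - 3) - 3) - 1))² = (11 + ((1/2 - 3) - 1))² = (11 + ((½ - 3) - 1))² = (11 + (-5/2 - 1))² = (11 - 7/2)² = (15/2)² = 225/4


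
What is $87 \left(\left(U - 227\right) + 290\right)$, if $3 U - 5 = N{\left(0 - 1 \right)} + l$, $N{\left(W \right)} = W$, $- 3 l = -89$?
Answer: $\frac{19372}{3} \approx 6457.3$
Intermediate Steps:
$l = \frac{89}{3}$ ($l = \left(- \frac{1}{3}\right) \left(-89\right) = \frac{89}{3} \approx 29.667$)
$U = \frac{101}{9}$ ($U = \frac{5}{3} + \frac{\left(0 - 1\right) + \frac{89}{3}}{3} = \frac{5}{3} + \frac{-1 + \frac{89}{3}}{3} = \frac{5}{3} + \frac{1}{3} \cdot \frac{86}{3} = \frac{5}{3} + \frac{86}{9} = \frac{101}{9} \approx 11.222$)
$87 \left(\left(U - 227\right) + 290\right) = 87 \left(\left(\frac{101}{9} - 227\right) + 290\right) = 87 \left(- \frac{1942}{9} + 290\right) = 87 \cdot \frac{668}{9} = \frac{19372}{3}$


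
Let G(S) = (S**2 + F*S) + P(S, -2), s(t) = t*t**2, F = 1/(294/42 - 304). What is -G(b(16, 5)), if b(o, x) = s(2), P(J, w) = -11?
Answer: -15733/297 ≈ -52.973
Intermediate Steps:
F = -1/297 (F = 1/(294*(1/42) - 304) = 1/(7 - 304) = 1/(-297) = -1/297 ≈ -0.0033670)
s(t) = t**3
b(o, x) = 8 (b(o, x) = 2**3 = 8)
G(S) = -11 + S**2 - S/297 (G(S) = (S**2 - S/297) - 11 = -11 + S**2 - S/297)
-G(b(16, 5)) = -(-11 + 8**2 - 1/297*8) = -(-11 + 64 - 8/297) = -1*15733/297 = -15733/297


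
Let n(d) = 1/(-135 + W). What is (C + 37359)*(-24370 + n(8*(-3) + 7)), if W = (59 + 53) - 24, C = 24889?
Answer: -71298298968/47 ≈ -1.5170e+9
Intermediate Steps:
W = 88 (W = 112 - 24 = 88)
n(d) = -1/47 (n(d) = 1/(-135 + 88) = 1/(-47) = -1/47)
(C + 37359)*(-24370 + n(8*(-3) + 7)) = (24889 + 37359)*(-24370 - 1/47) = 62248*(-1145391/47) = -71298298968/47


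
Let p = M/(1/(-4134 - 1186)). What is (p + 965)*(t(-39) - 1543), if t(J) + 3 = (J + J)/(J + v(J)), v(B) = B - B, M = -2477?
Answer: -20347766120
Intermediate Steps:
v(B) = 0
t(J) = -1 (t(J) = -3 + (J + J)/(J + 0) = -3 + (2*J)/J = -3 + 2 = -1)
p = 13177640 (p = -2477/(1/(-4134 - 1186)) = -2477/(1/(-5320)) = -2477/(-1/5320) = -2477*(-5320) = 13177640)
(p + 965)*(t(-39) - 1543) = (13177640 + 965)*(-1 - 1543) = 13178605*(-1544) = -20347766120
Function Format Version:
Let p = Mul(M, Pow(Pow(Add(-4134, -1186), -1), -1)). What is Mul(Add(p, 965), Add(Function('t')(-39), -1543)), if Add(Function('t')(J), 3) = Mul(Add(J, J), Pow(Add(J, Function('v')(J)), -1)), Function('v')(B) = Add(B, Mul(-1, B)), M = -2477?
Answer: -20347766120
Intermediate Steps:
Function('v')(B) = 0
Function('t')(J) = -1 (Function('t')(J) = Add(-3, Mul(Add(J, J), Pow(Add(J, 0), -1))) = Add(-3, Mul(Mul(2, J), Pow(J, -1))) = Add(-3, 2) = -1)
p = 13177640 (p = Mul(-2477, Pow(Pow(Add(-4134, -1186), -1), -1)) = Mul(-2477, Pow(Pow(-5320, -1), -1)) = Mul(-2477, Pow(Rational(-1, 5320), -1)) = Mul(-2477, -5320) = 13177640)
Mul(Add(p, 965), Add(Function('t')(-39), -1543)) = Mul(Add(13177640, 965), Add(-1, -1543)) = Mul(13178605, -1544) = -20347766120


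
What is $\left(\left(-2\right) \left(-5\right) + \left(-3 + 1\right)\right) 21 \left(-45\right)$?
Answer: $-7560$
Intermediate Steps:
$\left(\left(-2\right) \left(-5\right) + \left(-3 + 1\right)\right) 21 \left(-45\right) = \left(10 - 2\right) 21 \left(-45\right) = 8 \cdot 21 \left(-45\right) = 168 \left(-45\right) = -7560$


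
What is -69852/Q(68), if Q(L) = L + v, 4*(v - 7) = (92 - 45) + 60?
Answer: -279408/407 ≈ -686.51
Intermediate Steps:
v = 135/4 (v = 7 + ((92 - 45) + 60)/4 = 7 + (47 + 60)/4 = 7 + (1/4)*107 = 7 + 107/4 = 135/4 ≈ 33.750)
Q(L) = 135/4 + L (Q(L) = L + 135/4 = 135/4 + L)
-69852/Q(68) = -69852/(135/4 + 68) = -69852/407/4 = -69852*4/407 = -279408/407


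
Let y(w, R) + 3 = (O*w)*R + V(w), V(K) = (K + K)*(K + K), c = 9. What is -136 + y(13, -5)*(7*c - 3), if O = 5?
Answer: 20744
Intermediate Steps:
V(K) = 4*K² (V(K) = (2*K)*(2*K) = 4*K²)
y(w, R) = -3 + 4*w² + 5*R*w (y(w, R) = -3 + ((5*w)*R + 4*w²) = -3 + (5*R*w + 4*w²) = -3 + (4*w² + 5*R*w) = -3 + 4*w² + 5*R*w)
-136 + y(13, -5)*(7*c - 3) = -136 + (-3 + 4*13² + 5*(-5)*13)*(7*9 - 3) = -136 + (-3 + 4*169 - 325)*(63 - 3) = -136 + (-3 + 676 - 325)*60 = -136 + 348*60 = -136 + 20880 = 20744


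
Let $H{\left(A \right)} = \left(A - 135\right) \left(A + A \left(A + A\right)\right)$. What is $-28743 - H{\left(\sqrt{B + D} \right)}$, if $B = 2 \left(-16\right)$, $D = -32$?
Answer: $-45959 + 2104 i \approx -45959.0 + 2104.0 i$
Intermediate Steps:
$B = -32$
$H{\left(A \right)} = \left(-135 + A\right) \left(A + 2 A^{2}\right)$ ($H{\left(A \right)} = \left(-135 + A\right) \left(A + A 2 A\right) = \left(-135 + A\right) \left(A + 2 A^{2}\right)$)
$-28743 - H{\left(\sqrt{B + D} \right)} = -28743 - \sqrt{-32 - 32} \left(-135 - 269 \sqrt{-32 - 32} + 2 \left(\sqrt{-32 - 32}\right)^{2}\right) = -28743 - \sqrt{-64} \left(-135 - 269 \sqrt{-64} + 2 \left(\sqrt{-64}\right)^{2}\right) = -28743 - 8 i \left(-135 - 269 \cdot 8 i + 2 \left(8 i\right)^{2}\right) = -28743 - 8 i \left(-135 - 2152 i + 2 \left(-64\right)\right) = -28743 - 8 i \left(-135 - 2152 i - 128\right) = -28743 - 8 i \left(-263 - 2152 i\right)$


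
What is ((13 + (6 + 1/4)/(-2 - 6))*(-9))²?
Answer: 12383361/1024 ≈ 12093.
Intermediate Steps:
((13 + (6 + 1/4)/(-2 - 6))*(-9))² = ((13 + (6 + 1*(¼))/(-8))*(-9))² = ((13 + (6 + ¼)*(-⅛))*(-9))² = ((13 + (25/4)*(-⅛))*(-9))² = ((13 - 25/32)*(-9))² = ((391/32)*(-9))² = (-3519/32)² = 12383361/1024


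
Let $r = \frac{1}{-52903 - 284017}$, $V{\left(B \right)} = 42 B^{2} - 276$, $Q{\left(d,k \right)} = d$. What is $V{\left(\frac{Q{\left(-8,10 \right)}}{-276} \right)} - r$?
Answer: $- \frac{147556133933}{534692040} \approx -275.96$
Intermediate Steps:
$V{\left(B \right)} = -276 + 42 B^{2}$ ($V{\left(B \right)} = 42 B^{2} - 276 = -276 + 42 B^{2}$)
$r = - \frac{1}{336920}$ ($r = \frac{1}{-336920} = - \frac{1}{336920} \approx -2.9681 \cdot 10^{-6}$)
$V{\left(\frac{Q{\left(-8,10 \right)}}{-276} \right)} - r = \left(-276 + 42 \left(- \frac{8}{-276}\right)^{2}\right) - - \frac{1}{336920} = \left(-276 + 42 \left(\left(-8\right) \left(- \frac{1}{276}\right)\right)^{2}\right) + \frac{1}{336920} = \left(-276 + 42 \left(\frac{2}{69}\right)^{2}\right) + \frac{1}{336920} = \left(-276 + 42 \cdot \frac{4}{4761}\right) + \frac{1}{336920} = \left(-276 + \frac{56}{1587}\right) + \frac{1}{336920} = - \frac{437956}{1587} + \frac{1}{336920} = - \frac{147556133933}{534692040}$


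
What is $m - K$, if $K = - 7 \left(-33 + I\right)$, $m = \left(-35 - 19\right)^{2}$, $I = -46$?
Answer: $2363$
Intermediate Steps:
$m = 2916$ ($m = \left(-54\right)^{2} = 2916$)
$K = 553$ ($K = - 7 \left(-33 - 46\right) = \left(-7\right) \left(-79\right) = 553$)
$m - K = 2916 - 553 = 2363$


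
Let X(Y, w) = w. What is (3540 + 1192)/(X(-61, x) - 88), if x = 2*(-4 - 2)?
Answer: -1183/25 ≈ -47.320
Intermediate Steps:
x = -12 (x = 2*(-6) = -12)
(3540 + 1192)/(X(-61, x) - 88) = (3540 + 1192)/(-12 - 88) = 4732/(-100) = 4732*(-1/100) = -1183/25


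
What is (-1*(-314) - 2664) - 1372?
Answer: -3722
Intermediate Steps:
(-1*(-314) - 2664) - 1372 = (314 - 2664) - 1372 = -2350 - 1372 = -3722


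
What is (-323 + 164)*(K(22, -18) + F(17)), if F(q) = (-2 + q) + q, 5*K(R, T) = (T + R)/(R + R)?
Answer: -279999/55 ≈ -5090.9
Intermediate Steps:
K(R, T) = (R + T)/(10*R) (K(R, T) = ((T + R)/(R + R))/5 = ((R + T)/((2*R)))/5 = ((R + T)*(1/(2*R)))/5 = ((R + T)/(2*R))/5 = (R + T)/(10*R))
F(q) = -2 + 2*q
(-323 + 164)*(K(22, -18) + F(17)) = (-323 + 164)*((⅒)*(22 - 18)/22 + (-2 + 2*17)) = -159*((⅒)*(1/22)*4 + (-2 + 34)) = -159*(1/55 + 32) = -159*1761/55 = -279999/55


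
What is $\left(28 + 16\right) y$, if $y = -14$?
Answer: $-616$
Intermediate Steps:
$\left(28 + 16\right) y = \left(28 + 16\right) \left(-14\right) = 44 \left(-14\right) = -616$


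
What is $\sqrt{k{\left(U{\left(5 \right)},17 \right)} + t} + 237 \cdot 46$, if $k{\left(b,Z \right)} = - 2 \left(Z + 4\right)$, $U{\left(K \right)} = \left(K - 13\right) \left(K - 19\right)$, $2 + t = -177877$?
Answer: $10902 + 3 i \sqrt{19769} \approx 10902.0 + 421.81 i$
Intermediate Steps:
$t = -177879$ ($t = -2 - 177877 = -177879$)
$U{\left(K \right)} = \left(-19 + K\right) \left(-13 + K\right)$ ($U{\left(K \right)} = \left(-13 + K\right) \left(-19 + K\right) = \left(-19 + K\right) \left(-13 + K\right)$)
$k{\left(b,Z \right)} = -8 - 2 Z$ ($k{\left(b,Z \right)} = - 2 \left(4 + Z\right) = -8 - 2 Z$)
$\sqrt{k{\left(U{\left(5 \right)},17 \right)} + t} + 237 \cdot 46 = \sqrt{\left(-8 - 34\right) - 177879} + 237 \cdot 46 = \sqrt{\left(-8 - 34\right) - 177879} + 10902 = \sqrt{-42 - 177879} + 10902 = \sqrt{-177921} + 10902 = 3 i \sqrt{19769} + 10902 = 10902 + 3 i \sqrt{19769}$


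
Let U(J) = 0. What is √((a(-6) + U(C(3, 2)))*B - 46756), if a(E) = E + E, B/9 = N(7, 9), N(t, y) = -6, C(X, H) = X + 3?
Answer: 2*I*√11527 ≈ 214.73*I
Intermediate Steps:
C(X, H) = 3 + X
B = -54 (B = 9*(-6) = -54)
a(E) = 2*E
√((a(-6) + U(C(3, 2)))*B - 46756) = √((2*(-6) + 0)*(-54) - 46756) = √((-12 + 0)*(-54) - 46756) = √(-12*(-54) - 46756) = √(648 - 46756) = √(-46108) = 2*I*√11527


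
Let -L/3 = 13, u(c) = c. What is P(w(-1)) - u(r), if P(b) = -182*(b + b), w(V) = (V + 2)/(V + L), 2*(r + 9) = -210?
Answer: 1231/10 ≈ 123.10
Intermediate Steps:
r = -114 (r = -9 + (½)*(-210) = -9 - 105 = -114)
L = -39 (L = -3*13 = -39)
w(V) = (2 + V)/(-39 + V) (w(V) = (V + 2)/(V - 39) = (2 + V)/(-39 + V))
P(b) = -364*b
P(w(-1)) - u(r) = -364*(2 - 1)/(-39 - 1) - 1*(-114) = -364/(-40) + 114 = -(-91)/10 + 114 = -364*(-1/40) + 114 = 91/10 + 114 = 1231/10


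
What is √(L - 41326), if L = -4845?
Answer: I*√46171 ≈ 214.87*I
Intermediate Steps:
√(L - 41326) = √(-4845 - 41326) = √(-46171) = I*√46171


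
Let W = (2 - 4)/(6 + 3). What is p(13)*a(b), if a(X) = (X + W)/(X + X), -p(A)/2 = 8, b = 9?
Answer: -632/81 ≈ -7.8025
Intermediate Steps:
p(A) = -16 (p(A) = -2*8 = -16)
W = -2/9 ≈ -0.22222
a(X) = (-2/9 + X)/(2*X) (a(X) = (X - 2/9)/(X + X) = (-2/9 + X)/((2*X)) = (-2/9 + X)*(1/(2*X)) = (-2/9 + X)/(2*X))
p(13)*a(b) = -8*(-2 + 9*9)/(9*9) = -8*(-2 + 81)/(9*9) = -8*79/(9*9) = -16*79/162 = -632/81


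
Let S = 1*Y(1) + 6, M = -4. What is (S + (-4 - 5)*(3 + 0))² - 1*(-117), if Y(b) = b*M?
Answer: 742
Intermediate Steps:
Y(b) = -4*b (Y(b) = b*(-4) = -4*b)
S = 2 (S = 1*(-4*1) + 6 = 1*(-4) + 6 = -4 + 6 = 2)
(S + (-4 - 5)*(3 + 0))² - 1*(-117) = (2 + (-4 - 5)*(3 + 0))² - 1*(-117) = (2 - 9*3)² + 117 = (2 - 27)² + 117 = (-25)² + 117 = 625 + 117 = 742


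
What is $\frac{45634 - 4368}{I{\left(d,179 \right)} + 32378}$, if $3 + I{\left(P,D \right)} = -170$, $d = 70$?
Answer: $\frac{41266}{32205} \approx 1.2814$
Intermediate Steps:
$I{\left(P,D \right)} = -173$ ($I{\left(P,D \right)} = -3 - 170 = -173$)
$\frac{45634 - 4368}{I{\left(d,179 \right)} + 32378} = \frac{45634 - 4368}{-173 + 32378} = \frac{41266}{32205}$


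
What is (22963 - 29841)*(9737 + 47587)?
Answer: -394274472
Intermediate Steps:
(22963 - 29841)*(9737 + 47587) = -6878*57324 = -394274472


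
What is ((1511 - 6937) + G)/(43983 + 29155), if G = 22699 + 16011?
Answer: 16642/36569 ≈ 0.45508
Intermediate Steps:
G = 38710
((1511 - 6937) + G)/(43983 + 29155) = ((1511 - 6937) + 38710)/(43983 + 29155) = (-5426 + 38710)/73138 = 33284*(1/73138) = 16642/36569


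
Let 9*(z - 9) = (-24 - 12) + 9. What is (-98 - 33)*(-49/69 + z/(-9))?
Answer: 12445/69 ≈ 180.36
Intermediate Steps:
z = 6 (z = 9 + ((-24 - 12) + 9)/9 = 9 + (-36 + 9)/9 = 9 + (⅑)*(-27) = 9 - 3 = 6)
(-98 - 33)*(-49/69 + z/(-9)) = (-98 - 33)*(-49/69 + 6/(-9)) = -131*(-49*1/69 + 6*(-⅑)) = -131*(-49/69 - ⅔) = -131*(-95/69) = 12445/69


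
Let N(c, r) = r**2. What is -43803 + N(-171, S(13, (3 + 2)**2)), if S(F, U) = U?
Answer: -43178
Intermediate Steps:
-43803 + N(-171, S(13, (3 + 2)**2)) = -43803 + ((3 + 2)**2)**2 = -43803 + (5**2)**2 = -43803 + 25**2 = -43803 + 625 = -43178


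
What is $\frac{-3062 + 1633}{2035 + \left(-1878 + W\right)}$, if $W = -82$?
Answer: $- \frac{1429}{75} \approx -19.053$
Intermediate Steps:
$\frac{-3062 + 1633}{2035 + \left(-1878 + W\right)} = \frac{-3062 + 1633}{2035 - 1960} = - \frac{1429}{2035 - 1960} = - \frac{1429}{75}$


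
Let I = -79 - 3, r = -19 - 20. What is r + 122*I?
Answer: -10043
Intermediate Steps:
r = -39
I = -82
r + 122*I = -39 + 122*(-82) = -39 - 10004 = -10043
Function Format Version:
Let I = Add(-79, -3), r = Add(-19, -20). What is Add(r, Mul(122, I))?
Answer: -10043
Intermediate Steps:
r = -39
I = -82
Add(r, Mul(122, I)) = Add(-39, Mul(122, -82)) = Add(-39, -10004) = -10043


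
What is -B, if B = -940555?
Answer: 940555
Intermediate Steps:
-B = -1*(-940555) = 940555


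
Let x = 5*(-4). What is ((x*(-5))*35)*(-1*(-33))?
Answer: 115500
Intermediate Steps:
x = -20
((x*(-5))*35)*(-1*(-33)) = (-20*(-5)*35)*(-1*(-33)) = (100*35)*33 = 3500*33 = 115500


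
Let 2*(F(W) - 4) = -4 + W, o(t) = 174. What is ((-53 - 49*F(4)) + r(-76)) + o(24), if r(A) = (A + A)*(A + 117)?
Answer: -6307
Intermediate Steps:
F(W) = 2 + W/2 (F(W) = 4 + (-4 + W)/2 = 4 + (-2 + W/2) = 2 + W/2)
r(A) = 2*A*(117 + A) (r(A) = (2*A)*(117 + A) = 2*A*(117 + A))
((-53 - 49*F(4)) + r(-76)) + o(24) = ((-53 - 49*(2 + (½)*4)) + 2*(-76)*(117 - 76)) + 174 = ((-53 - 49*(2 + 2)) + 2*(-76)*41) + 174 = ((-53 - 49*4) - 6232) + 174 = ((-53 - 196) - 6232) + 174 = (-249 - 6232) + 174 = -6481 + 174 = -6307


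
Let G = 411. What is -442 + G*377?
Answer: 154505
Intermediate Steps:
-442 + G*377 = -442 + 411*377 = -442 + 154947 = 154505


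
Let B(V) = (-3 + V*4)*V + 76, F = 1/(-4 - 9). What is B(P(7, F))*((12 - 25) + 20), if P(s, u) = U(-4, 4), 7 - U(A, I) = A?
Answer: 3689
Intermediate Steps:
U(A, I) = 7 - A
F = -1/13 (F = 1/(-13) = -1/13 ≈ -0.076923)
P(s, u) = 11 (P(s, u) = 7 - 1*(-4) = 7 + 4 = 11)
B(V) = 76 + V*(-3 + 4*V) (B(V) = (-3 + 4*V)*V + 76 = V*(-3 + 4*V) + 76 = 76 + V*(-3 + 4*V))
B(P(7, F))*((12 - 25) + 20) = (76 - 3*11 + 4*11²)*((12 - 25) + 20) = (76 - 33 + 4*121)*(-13 + 20) = (76 - 33 + 484)*7 = 527*7 = 3689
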